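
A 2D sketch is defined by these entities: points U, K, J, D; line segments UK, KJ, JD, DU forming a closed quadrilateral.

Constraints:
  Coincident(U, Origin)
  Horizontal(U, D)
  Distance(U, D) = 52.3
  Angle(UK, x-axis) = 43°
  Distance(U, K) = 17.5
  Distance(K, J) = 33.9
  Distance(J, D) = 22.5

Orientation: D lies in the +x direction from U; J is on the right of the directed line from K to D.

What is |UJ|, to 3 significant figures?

37.4

Checks: |KJ| = 33.90 ✓; |JD| = 22.50 ✓.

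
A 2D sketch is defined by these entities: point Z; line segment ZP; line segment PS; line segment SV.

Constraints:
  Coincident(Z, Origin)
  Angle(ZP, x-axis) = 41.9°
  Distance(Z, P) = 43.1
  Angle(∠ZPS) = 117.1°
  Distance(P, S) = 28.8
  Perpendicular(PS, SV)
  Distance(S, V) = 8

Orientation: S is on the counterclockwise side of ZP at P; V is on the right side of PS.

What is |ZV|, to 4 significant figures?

67.05

Z is at the origin; ZP runs at 41.9° with length 43.1, so P = 43.1·(cos 41.9°, sin 41.9°) = (32.08, 28.78). ∠ZPS = 117.1°, so PS runs at 41.9° + (180° − 117.1°) = 104.8° from the x-axis; with |PS| = 28.8, S = P + 28.8·(cos 104.8°, sin 104.8°) = (24.72, 56.63). PS ⟂ SV; with |SV| = 8.0 on the right of PS, V = S + 8.0·(0.9668, 0.2554) = (32.46, 58.67). Then |ZV| = |V − Z| = 67.05.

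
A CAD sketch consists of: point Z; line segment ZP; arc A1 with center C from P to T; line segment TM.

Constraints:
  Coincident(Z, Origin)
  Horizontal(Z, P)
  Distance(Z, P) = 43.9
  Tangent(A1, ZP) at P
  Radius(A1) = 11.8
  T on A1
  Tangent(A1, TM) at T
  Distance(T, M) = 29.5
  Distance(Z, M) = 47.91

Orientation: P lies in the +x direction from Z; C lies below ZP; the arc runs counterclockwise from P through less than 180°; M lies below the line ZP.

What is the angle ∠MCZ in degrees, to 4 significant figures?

74.32°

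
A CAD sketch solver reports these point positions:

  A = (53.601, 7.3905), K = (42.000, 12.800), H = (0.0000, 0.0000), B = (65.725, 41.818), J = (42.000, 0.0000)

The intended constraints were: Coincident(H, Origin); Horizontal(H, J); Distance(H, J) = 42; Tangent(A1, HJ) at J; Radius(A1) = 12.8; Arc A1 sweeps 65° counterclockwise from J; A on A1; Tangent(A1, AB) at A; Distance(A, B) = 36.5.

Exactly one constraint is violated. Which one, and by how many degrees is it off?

Tangent(A1, AB) at A — off by 5.60°.

H = (0.00, 0.00) ✓; H.y = 0.00, J.y = 0.00 ✓; |HJ| = 42.00 ✓; ∠(KJ, JH) = 90.00° ✓; |KJ| = 12.80 ✓; bearing(K→A) − bearing(K→J) = 65.00° ✓; |KA| = 12.80 ✓; ∠(KA, AB) = 84.40° ✗; |AB| = 36.50 ✓.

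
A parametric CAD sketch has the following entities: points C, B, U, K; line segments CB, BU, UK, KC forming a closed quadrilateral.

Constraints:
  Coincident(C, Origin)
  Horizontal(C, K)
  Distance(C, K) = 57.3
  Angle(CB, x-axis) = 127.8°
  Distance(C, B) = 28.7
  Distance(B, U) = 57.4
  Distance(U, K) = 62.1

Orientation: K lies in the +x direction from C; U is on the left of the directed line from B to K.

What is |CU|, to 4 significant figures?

62.86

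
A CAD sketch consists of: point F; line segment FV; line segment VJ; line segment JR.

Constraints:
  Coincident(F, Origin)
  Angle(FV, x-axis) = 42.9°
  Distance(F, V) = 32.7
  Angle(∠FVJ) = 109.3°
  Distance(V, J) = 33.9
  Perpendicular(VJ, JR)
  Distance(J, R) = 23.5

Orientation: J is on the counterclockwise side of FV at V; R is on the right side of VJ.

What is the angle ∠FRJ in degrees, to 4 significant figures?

39.43°

∠FVJ = 109.3°, so VJ runs at 42.9° + (180° − 109.3°) = 113.6° from the x-axis; with |VJ| = 33.9, J = V + 33.9·(cos 113.6°, sin 113.6°) = (10.38, 53.32). VJ ⟂ JR; with |JR| = 23.5 on the right of VJ, R = J + 23.5·(0.9164, 0.4003) = (31.92, 62.73). Then cos ∠FRJ = RF·RJ / (|RF||RJ|), giving 39.43°.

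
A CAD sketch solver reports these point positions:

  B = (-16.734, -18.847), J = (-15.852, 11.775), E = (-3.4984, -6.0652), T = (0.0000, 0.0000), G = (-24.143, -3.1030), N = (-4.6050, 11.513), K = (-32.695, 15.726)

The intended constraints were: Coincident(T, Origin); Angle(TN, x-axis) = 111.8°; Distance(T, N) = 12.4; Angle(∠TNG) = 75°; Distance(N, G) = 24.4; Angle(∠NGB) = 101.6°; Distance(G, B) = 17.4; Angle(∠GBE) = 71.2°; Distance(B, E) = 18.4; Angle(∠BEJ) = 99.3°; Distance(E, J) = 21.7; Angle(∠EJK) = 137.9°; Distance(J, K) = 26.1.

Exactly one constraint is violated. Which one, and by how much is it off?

Distance(J, K) = 26.1 — off by 8.80.

T = (0.00, 0.00) ✓; TN at 111.8° ✓; |TN| = 12.40 ✓; ∠TNG = 75.00° ✓; |NG| = 24.40 ✓; ∠NGB = 101.6° ✓; |GB| = 17.40 ✓; ∠GBE = 71.20° ✓; |BE| = 18.40 ✓; ∠BEJ = 99.30° ✓; |EJ| = 21.70 ✓; ∠EJK = 137.9° ✓; |JK| = 17.30 ✗.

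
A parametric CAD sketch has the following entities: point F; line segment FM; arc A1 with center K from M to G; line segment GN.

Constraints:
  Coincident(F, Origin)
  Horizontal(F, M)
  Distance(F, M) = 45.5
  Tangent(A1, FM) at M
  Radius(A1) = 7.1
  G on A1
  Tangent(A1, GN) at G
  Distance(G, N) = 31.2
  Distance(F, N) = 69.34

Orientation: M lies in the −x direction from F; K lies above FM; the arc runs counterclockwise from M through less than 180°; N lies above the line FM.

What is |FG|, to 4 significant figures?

41.55

F is at the origin; F and M share the same y with |FM| = 45.5 and M on the −x side, so M = (-45.50, 0.000). A1 meets FM tangentially, so KM is at right angles to FM, so K = M + (0, 7.1) = (-45.50, 7.100). Since KG ⟂ GN (tangency), |KN| = √(7.1² + 31.2²) = 32.00 regardless of where G sits on A1. So N lies on both circle(F, 69.34) and circle(K, 32.00); the above-FM intersection is N = (-59.27, 35.98). G is the foot of the tangent from N: G = (-39.93, 11.50).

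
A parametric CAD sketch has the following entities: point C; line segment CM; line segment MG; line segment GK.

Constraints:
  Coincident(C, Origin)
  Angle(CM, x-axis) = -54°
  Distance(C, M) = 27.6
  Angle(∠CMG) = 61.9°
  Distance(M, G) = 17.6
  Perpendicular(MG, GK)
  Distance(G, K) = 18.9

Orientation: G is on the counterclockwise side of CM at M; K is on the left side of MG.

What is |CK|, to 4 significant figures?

7.129

C is at the origin; CM runs at -54.0° with length 27.6, so M = 27.6·(cos -54.0°, sin -54.0°) = (16.22, -22.33). ∠CMG = 61.9°, so MG runs at -54.0° + (180° − 61.9°) = 64.10° from the x-axis; with |MG| = 17.6, G = M + 17.6·(cos 64.10°, sin 64.10°) = (23.91, -6.497). MG is perpendicular to GK; with |GK| = 18.9 on the left of MG, K = G + 18.9·(-0.8996, 0.4368) = (6.909, 1.759). Then |CK| = |K − C| = 7.129.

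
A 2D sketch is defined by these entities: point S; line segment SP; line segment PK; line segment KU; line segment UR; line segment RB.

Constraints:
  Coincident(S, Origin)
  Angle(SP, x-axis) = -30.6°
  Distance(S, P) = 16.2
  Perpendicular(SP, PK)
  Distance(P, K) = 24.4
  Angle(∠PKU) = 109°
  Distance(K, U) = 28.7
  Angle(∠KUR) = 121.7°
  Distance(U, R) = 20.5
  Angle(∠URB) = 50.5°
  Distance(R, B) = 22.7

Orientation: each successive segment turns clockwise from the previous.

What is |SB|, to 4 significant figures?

16.97

S is at the origin; SP runs at -30.6° with length 16.2, so P = (13.94, -8.246). The perpendicularity gives PK at right angles to SP, so PK runs at -120.6°; with |PK| = 24.4, K = (1.523, -29.25). ∠PKU = 109.0° gives KU at 168.4° from the x-axis; with |KU| = 28.7, U = (-26.59, -23.48). ∠KUR = 121.7° gives UR at 110.1° from the x-axis; with |UR| = 20.5, R = (-33.64, -4.226). ∠URB = 50.5° gives RB at -19.40° from the x-axis; with |RB| = 22.7, B = (-12.22, -11.77). Then |SB| = |B − S| = 16.97.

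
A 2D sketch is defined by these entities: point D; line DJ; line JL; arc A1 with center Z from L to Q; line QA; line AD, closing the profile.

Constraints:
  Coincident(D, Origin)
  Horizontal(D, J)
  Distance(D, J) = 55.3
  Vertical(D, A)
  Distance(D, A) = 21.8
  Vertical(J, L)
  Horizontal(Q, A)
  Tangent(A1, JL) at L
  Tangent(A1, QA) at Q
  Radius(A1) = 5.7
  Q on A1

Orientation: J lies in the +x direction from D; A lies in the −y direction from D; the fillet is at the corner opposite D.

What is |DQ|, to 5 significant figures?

54.179

D is at the origin; DJ is horizontal with |DJ| = 55.3 and J on the +x side, so J = (55.300, 0.0000). DA is vertical with |DA| = 21.8 and A on the −y side, so A = (0.0000, -21.800). The virtual corner opposite D is at (55.300, -21.800). Tangency of A1 to JL means the radius ZL is perpendicular to JL and since A1 is tangent to QA there, ZQ ⟂ QA, with radius 5.7, so the center Z sits 5.7 in from both sides at Z = (49.600, -16.100). That places the tangent points at L = (55.300, -16.100) on JL and Q = (49.600, -21.800) on QA. Then |DQ| = |Q − D| = 54.179.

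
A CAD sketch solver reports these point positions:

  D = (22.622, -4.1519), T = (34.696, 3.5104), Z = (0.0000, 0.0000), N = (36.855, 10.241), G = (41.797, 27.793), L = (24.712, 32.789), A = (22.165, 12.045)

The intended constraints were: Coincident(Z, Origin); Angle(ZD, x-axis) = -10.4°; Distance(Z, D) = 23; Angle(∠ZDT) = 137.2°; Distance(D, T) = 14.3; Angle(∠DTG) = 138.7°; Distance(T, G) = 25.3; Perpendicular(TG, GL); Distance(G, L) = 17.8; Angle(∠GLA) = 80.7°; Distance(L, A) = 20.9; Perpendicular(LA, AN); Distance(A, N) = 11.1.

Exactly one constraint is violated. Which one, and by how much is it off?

Distance(A, N) = 11.1 — off by 3.70.

Z = (0.00, 0.00) ✓; ZD at -10.40° ✓; |ZD| = 23.00 ✓; ∠ZDT = 137.2° ✓; |DT| = 14.30 ✓; ∠DTG = 138.7° ✓; |TG| = 25.30 ✓; ∠(TG, GL) = 90.00° ✓; |GL| = 17.80 ✓; ∠GLA = 80.70° ✓; |LA| = 20.90 ✓; ∠(LA, AN) = 90.00° ✓; |AN| = 14.80 ✗.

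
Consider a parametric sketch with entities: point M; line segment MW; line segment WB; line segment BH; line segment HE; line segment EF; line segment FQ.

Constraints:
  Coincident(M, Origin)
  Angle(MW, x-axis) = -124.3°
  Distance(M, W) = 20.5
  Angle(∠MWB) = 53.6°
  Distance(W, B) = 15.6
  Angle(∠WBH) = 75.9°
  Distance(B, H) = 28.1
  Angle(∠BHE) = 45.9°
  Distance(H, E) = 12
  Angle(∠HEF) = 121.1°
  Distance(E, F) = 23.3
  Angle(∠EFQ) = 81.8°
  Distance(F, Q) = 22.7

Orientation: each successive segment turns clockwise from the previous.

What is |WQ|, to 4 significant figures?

32.95

M is at the origin; MW runs at -124.3° with length 20.5, so W = (-11.55, -16.94). ∠MWB = 53.6° gives WB at 109.3° from the x-axis; with |WB| = 15.6, B = (-16.71, -2.212). ∠WBH = 75.9° gives BH at 5.200° from the x-axis; with |BH| = 28.1, H = (11.28, 0.3351). ∠BHE = 45.9° gives HE at -128.9° from the x-axis; with |HE| = 12.0, E = (3.740, -9.004). ∠HEF = 121.1° gives EF at 172.2° from the x-axis; with |EF| = 23.3, F = (-19.34, -5.842). ∠EFQ = 81.8° gives FQ at 74.00° from the x-axis; with |FQ| = 22.7, Q = (-13.09, 15.98). Then |WQ| = |Q − W| = 32.95.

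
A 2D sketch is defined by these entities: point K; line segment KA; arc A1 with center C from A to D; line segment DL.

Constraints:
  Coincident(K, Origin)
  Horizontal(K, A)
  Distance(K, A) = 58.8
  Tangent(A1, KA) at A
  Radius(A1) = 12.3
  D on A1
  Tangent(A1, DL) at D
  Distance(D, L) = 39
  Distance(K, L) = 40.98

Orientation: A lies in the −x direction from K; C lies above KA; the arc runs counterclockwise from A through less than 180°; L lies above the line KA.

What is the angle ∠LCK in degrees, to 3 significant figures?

42.9°

Checks: |KA| = 58.80 ✓; |CD| = 12.30 ✓; ∠(CD, DL) = 90.00° ✓; |DL| = 39.00 ✓; |KL| = 40.98 ✓.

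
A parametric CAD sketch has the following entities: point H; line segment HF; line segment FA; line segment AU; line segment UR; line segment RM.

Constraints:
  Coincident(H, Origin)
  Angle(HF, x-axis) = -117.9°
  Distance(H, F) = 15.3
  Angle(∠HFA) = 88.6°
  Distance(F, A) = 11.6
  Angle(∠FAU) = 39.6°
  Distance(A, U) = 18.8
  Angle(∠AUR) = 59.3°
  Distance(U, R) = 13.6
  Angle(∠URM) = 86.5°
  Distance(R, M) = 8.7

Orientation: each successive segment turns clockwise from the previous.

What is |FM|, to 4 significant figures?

4.317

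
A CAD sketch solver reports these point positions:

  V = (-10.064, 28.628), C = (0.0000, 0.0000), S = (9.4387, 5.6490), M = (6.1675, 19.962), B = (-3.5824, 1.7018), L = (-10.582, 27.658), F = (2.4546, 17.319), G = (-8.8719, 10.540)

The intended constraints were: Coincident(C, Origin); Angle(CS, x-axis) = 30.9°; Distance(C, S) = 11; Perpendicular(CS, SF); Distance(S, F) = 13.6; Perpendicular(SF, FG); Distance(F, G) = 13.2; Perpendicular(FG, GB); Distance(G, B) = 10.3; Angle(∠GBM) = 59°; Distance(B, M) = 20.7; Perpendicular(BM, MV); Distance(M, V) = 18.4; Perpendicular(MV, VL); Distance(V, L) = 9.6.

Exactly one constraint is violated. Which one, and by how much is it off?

Distance(V, L) = 9.6 — off by 8.50.

C = (0.00, 0.00) ✓; CS at 30.90° ✓; |CS| = 11.00 ✓; ∠(CS, SF) = 90.00° ✓; |SF| = 13.60 ✓; ∠(SF, FG) = 90.00° ✓; |FG| = 13.20 ✓; ∠(FG, GB) = 90.00° ✓; |GB| = 10.30 ✓; ∠GBM = 59.00° ✓; |BM| = 20.70 ✓; ∠(BM, MV) = 90.00° ✓; |MV| = 18.40 ✓; ∠(MV, VL) = 89.99° ✓; |VL| = 1.100 ✗.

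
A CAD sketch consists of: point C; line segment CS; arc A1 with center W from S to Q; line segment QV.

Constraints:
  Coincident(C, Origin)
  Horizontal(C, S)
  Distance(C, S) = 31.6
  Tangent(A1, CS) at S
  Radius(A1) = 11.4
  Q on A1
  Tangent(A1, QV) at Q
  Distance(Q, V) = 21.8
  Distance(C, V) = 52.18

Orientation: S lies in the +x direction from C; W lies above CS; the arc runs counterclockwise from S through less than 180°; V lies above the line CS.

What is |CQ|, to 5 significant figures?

44.885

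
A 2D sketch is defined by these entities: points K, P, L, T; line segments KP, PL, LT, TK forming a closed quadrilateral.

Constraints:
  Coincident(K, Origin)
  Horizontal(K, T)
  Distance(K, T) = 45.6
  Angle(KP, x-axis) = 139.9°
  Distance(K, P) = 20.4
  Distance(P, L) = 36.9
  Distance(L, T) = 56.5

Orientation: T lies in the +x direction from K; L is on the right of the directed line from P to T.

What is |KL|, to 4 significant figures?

23.38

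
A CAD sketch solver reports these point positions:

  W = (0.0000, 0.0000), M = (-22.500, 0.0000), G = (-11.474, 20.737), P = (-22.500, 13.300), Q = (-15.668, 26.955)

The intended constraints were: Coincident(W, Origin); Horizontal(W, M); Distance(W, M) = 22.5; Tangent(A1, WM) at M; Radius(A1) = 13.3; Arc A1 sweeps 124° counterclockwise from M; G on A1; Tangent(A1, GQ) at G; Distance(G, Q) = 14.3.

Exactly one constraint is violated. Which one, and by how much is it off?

Distance(G, Q) = 14.3 — off by 6.80.

W = (0.00, 0.00) ✓; W.y = 0.00, M.y = 0.00 ✓; |WM| = 22.50 ✓; ∠(PM, MW) = 90.00° ✓; |PM| = 13.30 ✓; bearing(P→G) − bearing(P→M) = 124.0° ✓; |PG| = 13.30 ✓; ∠(PG, GQ) = 90.00° ✓; |GQ| = 7.500 ✗.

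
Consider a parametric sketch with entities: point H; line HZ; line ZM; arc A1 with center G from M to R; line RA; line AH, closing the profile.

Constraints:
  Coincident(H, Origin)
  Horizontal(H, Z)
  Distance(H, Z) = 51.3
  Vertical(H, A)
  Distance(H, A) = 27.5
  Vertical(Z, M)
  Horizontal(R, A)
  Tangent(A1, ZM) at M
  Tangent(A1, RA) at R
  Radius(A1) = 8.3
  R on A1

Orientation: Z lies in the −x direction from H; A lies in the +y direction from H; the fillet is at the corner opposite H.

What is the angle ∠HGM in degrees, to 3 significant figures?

156°

H is at the origin; H and Z share the same y with |HZ| = 51.3 and Z on the −x side, so Z = (-51.3, 0.00). HA is vertical with |HA| = 27.5 and A on the +y side, so A = (0.00, 27.5). The virtual corner opposite H is at (-51.3, 27.5). A1 meets ZM tangentially, so GM is at right angles to ZM and A1 meets RA tangentially, so GR is at right angles to RA, with radius 8.3, so the center G sits 8.3 in from both sides at G = (-43.0, 19.2). That places the tangent points at M = (-51.3, 19.2) on ZM and R = (-43.0, 27.5) on RA. Then cos ∠HGM = GH·GM / (|GH||GM|), giving 156°.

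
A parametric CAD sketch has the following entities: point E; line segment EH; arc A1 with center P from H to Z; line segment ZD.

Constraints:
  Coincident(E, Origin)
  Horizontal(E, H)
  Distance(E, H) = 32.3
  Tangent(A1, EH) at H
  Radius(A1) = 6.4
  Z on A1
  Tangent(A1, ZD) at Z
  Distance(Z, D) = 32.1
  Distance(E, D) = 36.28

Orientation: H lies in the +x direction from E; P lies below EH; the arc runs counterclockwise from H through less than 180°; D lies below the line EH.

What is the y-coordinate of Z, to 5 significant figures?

-3.9148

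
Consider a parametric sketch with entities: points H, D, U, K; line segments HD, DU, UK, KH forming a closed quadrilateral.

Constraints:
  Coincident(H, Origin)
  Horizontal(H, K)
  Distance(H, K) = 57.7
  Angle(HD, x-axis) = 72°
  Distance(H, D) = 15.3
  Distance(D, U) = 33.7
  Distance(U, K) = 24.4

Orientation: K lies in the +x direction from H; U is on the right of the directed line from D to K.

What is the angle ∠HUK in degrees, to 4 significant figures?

167.8°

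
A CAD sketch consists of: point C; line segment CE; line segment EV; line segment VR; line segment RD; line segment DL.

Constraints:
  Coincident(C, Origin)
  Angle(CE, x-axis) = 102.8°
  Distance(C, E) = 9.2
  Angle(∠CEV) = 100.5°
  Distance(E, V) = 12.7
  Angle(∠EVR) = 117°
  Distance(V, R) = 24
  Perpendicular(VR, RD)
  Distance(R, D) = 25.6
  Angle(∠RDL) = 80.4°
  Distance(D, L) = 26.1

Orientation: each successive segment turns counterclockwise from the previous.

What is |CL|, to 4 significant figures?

5.425

C is at the origin; CE runs at 102.8° with length 9.2, so E = (-2.038, 8.971). ∠CEV = 100.5° gives EV at -177.7° from the x-axis; with |EV| = 12.7, V = (-14.73, 8.462). ∠EVR = 117.0° gives VR at -114.7° from the x-axis; with |VR| = 24.0, R = (-24.76, -13.34). The perpendicularity gives RD at right angles to VR, so RD runs at -24.70°; with |RD| = 25.6, D = (-1.499, -24.04). ∠RDL = 80.4° gives DL at 74.90° from the x-axis; with |DL| = 26.1, L = (5.300, 1.159). Then |CL| = |L − C| = 5.425.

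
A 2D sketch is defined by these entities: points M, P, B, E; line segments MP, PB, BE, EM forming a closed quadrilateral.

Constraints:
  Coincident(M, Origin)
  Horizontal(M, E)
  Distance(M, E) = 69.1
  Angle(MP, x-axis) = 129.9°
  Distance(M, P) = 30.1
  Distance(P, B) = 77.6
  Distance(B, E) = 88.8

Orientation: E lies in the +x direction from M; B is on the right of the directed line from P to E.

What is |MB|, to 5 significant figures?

52.702

M is at the origin; ME is horizontal with |ME| = 69.1 and E in +x, so E = (69.1, 0). MP runs at 129.9° with |MP| = 30.1, so P = (-19.308, 23.092). B is determined by |PB| = 77.6 and |BE| = 88.8 together: it lies at the intersection of circle(P, 77.6) and circle(E, 88.8). With |PE| = 91.374, the foot of the radical line on PE is 35.489 from P and the perpendicular offset is √(77.6² − 35.489²) = 69.010. Taking the right-of-PE solution: B = (-2.4108, -52.646).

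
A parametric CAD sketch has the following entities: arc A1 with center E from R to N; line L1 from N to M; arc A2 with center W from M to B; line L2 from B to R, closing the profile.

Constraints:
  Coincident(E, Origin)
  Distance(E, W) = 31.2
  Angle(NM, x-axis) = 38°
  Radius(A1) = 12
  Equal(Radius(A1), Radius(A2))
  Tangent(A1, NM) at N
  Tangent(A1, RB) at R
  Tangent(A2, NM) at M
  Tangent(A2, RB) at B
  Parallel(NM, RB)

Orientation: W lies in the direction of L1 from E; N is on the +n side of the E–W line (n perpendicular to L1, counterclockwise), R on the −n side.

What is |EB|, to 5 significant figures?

33.428

The slot axis is L1's direction at 38.0°, so u = (cos 38.0°, sin 38.0°) = (0.78801, 0.61566) and n = (−sin 38.0°, cos 38.0°) = (-0.61566, 0.78801). E is at the origin and W lies 31.2 along u from E, so W = 31.2·u = (24.586, 19.209). Tangency of A1 to both parallel lines with radius 12.0 puts N and R at E ± 12.0·n: N = (-7.3879, 9.4561), R = (7.3879, -9.4561). Equal radii place M and B the same way about W: M = W + 12.0·n = (17.198, 28.665), B = W − 12.0·n = (31.974, 9.7525). Then |EB| = |B − E| = 33.428.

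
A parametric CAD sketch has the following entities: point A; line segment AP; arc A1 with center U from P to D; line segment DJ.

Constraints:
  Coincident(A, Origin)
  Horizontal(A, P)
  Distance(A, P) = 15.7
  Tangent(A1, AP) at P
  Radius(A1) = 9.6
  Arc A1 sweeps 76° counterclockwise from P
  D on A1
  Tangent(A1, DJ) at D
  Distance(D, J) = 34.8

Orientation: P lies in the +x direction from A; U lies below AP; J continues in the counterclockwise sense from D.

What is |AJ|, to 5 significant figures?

41.094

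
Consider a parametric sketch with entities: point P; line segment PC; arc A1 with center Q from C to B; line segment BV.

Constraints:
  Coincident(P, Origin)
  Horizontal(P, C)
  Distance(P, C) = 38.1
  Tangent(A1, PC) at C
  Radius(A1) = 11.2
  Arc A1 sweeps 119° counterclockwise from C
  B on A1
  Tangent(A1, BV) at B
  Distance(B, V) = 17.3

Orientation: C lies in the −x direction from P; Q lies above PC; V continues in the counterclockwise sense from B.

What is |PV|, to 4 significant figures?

48.53

P is at the origin; P and C share the same y with |PC| = 38.1 and C on the −x side, so C = (-38.10, 0.000). Since A1 is tangent to PC there, QC ⟂ PC, so Q = C + (0, 11.2) = (-38.10, 11.20). On A1, C sits at bearing -90° from Q; a 119° counterclockwise sweep puts B at bearing 29°, so B = Q + 11.2·(cos 29°, sin 29°) = (-28.30, 16.63). Tangency of A1 to BV means the radius QB is perpendicular to BV, so BV runs along (−sin 29°, cos 29°); with |BV| = 17.3, V = (-36.69, 31.76). Then |PV| = |V − P| = 48.53.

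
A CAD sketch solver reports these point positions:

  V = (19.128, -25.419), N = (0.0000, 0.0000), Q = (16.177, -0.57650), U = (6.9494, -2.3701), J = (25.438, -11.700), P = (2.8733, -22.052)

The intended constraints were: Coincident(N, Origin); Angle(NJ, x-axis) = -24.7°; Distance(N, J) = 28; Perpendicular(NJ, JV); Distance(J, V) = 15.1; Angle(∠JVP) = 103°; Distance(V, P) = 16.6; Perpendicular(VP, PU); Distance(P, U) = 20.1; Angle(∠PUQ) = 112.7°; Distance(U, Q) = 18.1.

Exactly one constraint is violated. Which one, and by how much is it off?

Distance(U, Q) = 18.1 — off by 8.70.

N = (0.00, 0.00) ✓; NJ at -24.70° ✓; |NJ| = 28.00 ✓; ∠(NJ, JV) = 90.00° ✓; |JV| = 15.10 ✓; ∠JVP = 103.0° ✓; |VP| = 16.60 ✓; ∠(VP, PU) = 90.00° ✓; |PU| = 20.10 ✓; ∠PUQ = 112.7° ✓; |UQ| = 9.400 ✗.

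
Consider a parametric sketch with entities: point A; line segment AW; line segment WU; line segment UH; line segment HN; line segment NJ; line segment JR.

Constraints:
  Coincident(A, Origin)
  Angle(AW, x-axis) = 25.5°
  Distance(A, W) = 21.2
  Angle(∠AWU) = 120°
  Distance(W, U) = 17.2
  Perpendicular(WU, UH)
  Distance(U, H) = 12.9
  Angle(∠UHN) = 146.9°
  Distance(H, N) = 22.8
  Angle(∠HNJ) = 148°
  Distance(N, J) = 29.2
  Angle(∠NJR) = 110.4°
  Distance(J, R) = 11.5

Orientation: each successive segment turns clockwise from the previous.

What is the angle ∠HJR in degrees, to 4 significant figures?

96.42°

∠HNJ = 148.0° gives NJ at 170.4° from the x-axis; with |NJ| = 29.2, J = (-23.87, -15.07). ∠NJR = 110.4° gives JR at 100.8° from the x-axis; with |JR| = 11.5, R = (-26.02, -3.769). Then cos ∠HJR = JH·JR / (|JH||JR|), giving 96.42°.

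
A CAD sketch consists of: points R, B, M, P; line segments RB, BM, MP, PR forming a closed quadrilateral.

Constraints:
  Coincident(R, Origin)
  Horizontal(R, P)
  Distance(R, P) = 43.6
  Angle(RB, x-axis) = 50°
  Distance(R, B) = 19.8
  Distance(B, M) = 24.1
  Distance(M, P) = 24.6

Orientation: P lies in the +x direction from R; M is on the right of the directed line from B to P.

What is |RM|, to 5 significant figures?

21.671

R is at the origin; R and P share the same y with |RP| = 43.6 and P in +x, so P = (43.6, 0). RB runs at 50.0° with |RB| = 19.8, so B = (12.727, 15.168). M is determined by |BM| = 24.1 and |MP| = 24.6 together: it lies at the intersection of circle(B, 24.1) and circle(P, 24.6). With |BP| = 34.398, the foot of the radical line on BP is 16.845 from B and the perpendicular offset is √(24.1² − 16.845²) = 17.236. Taking the right-of-BP solution: M = (20.246, -7.7295).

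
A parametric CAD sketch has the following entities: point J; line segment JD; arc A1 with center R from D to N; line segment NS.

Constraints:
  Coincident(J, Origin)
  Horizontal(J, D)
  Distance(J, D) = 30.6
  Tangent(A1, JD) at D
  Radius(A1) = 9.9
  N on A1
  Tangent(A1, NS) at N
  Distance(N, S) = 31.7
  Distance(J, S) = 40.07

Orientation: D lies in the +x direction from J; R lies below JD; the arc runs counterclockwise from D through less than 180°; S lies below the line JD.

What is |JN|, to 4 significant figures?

22.28

Checks: |RN| = 9.900 ✓; ∠(RN, NS) = 90.00° ✓; |NS| = 31.70 ✓; |JS| = 40.07 ✓.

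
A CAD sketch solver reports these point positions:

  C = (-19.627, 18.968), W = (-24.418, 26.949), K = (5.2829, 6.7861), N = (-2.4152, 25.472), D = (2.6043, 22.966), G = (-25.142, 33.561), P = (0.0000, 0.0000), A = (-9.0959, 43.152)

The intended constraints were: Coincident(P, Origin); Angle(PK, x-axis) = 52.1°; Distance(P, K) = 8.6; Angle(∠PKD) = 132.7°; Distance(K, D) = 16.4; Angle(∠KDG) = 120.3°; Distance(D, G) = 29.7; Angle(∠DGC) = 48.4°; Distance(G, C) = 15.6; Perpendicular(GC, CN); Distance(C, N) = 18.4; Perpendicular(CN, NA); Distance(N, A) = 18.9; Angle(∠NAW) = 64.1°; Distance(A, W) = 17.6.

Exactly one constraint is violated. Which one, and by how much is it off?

Distance(A, W) = 17.6 — off by 4.70.

P = (0.00, 0.00) ✓; PK at 52.10° ✓; |PK| = 8.600 ✓; ∠PKD = 132.7° ✓; |KD| = 16.40 ✓; ∠KDG = 120.3° ✓; |DG| = 29.70 ✓; ∠DGC = 48.40° ✓; |GC| = 15.60 ✓; ∠(GC, CN) = 90.00° ✓; |CN| = 18.40 ✓; ∠(CN, NA) = 90.00° ✓; |NA| = 18.90 ✓; ∠NAW = 64.10° ✓; |AW| = 22.30 ✗.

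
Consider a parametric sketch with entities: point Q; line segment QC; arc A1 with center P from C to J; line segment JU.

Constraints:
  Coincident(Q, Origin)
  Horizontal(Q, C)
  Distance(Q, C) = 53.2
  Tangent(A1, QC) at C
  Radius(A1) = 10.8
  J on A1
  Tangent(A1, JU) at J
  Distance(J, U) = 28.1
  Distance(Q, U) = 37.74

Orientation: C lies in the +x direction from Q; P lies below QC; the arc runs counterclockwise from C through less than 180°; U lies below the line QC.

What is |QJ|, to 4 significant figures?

44.93

Q is at the origin; QC is horizontal with |QC| = 53.2 and C on the +x side, so C = (53.20, 0.000). The tangent condition forces PC to be normal to QC, so P = C + (0, -10.8) = (53.20, -10.80). Since PJ ⟂ JU (tangency), |PU| = √(10.8² + 28.1²) = 30.10 regardless of where J sits on A1. So U lies on both circle(Q, 37.74) and circle(P, 30.10); the below-QC intersection is U = (27.27, -26.09). J is the foot of the tangent from U: J = (44.74, -4.084).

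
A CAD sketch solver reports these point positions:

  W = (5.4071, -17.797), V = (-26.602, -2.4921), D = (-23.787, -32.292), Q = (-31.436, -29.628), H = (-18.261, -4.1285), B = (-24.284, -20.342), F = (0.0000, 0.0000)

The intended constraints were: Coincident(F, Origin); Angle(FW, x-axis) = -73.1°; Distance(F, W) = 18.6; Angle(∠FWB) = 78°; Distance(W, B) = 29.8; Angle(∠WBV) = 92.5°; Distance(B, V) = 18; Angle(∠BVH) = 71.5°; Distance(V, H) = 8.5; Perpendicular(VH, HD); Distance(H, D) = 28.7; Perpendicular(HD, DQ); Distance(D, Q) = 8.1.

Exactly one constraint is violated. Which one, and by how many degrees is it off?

Perpendicular(HD, DQ) — off by 8.10°.

F = (0.00, 0.00) ✓; FW at -73.10° ✓; |FW| = 18.60 ✓; ∠FWB = 78.00° ✓; |WB| = 29.80 ✓; ∠WBV = 92.50° ✓; |BV| = 18.00 ✓; ∠BVH = 71.50° ✓; |VH| = 8.500 ✓; ∠(VH, HD) = 90.00° ✓; |HD| = 28.70 ✓; ∠(HD, DQ) = 98.10° ✗; |DQ| = 8.100 ✓.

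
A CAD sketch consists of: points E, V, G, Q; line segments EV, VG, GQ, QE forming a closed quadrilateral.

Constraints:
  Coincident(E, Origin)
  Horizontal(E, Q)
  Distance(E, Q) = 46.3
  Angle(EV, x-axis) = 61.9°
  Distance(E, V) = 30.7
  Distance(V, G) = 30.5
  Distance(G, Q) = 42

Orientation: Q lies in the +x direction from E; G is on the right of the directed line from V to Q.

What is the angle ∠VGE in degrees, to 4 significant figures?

88.10°

E is at the origin; E and Q share the same y with |EQ| = 46.3 and Q in +x, so Q = (46.3, 0). EV runs at 61.9° with |EV| = 30.7, so V = (14.46, 27.08). G is determined by |VG| = 30.5 and |GQ| = 42.0 together: it lies at the intersection of circle(V, 30.5) and circle(Q, 42.0). With |VQ| = 41.80, the foot of the radical line on VQ is 10.93 from V and the perpendicular offset is √(30.5² − 10.93²) = 28.48. Taking the right-of-VQ solution: G = (4.334, -1.689).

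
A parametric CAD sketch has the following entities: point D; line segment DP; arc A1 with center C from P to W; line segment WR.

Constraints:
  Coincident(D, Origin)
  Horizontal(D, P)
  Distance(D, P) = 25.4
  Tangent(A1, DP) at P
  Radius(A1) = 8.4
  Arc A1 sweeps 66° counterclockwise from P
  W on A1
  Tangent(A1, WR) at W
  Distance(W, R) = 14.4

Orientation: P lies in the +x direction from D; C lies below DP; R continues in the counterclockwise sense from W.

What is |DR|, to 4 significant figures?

21.68

D is at the origin; DP is horizontal with |DP| = 25.4 and P on the +x side, so P = (25.40, 0.000). A1 meets DP tangentially, so CP is at right angles to DP, so C = P + (0, -8.4) = (25.40, -8.400). On A1, P sits at bearing 90° from C; a 66° counterclockwise sweep puts W at bearing 156°, so W = C + 8.4·(cos 156°, sin 156°) = (17.73, -4.983). The tangent condition forces CW to be normal to WR, so WR runs along (−sin 156°, cos 156°); with |WR| = 14.4, R = (11.87, -18.14). Then |DR| = |R − D| = 21.68.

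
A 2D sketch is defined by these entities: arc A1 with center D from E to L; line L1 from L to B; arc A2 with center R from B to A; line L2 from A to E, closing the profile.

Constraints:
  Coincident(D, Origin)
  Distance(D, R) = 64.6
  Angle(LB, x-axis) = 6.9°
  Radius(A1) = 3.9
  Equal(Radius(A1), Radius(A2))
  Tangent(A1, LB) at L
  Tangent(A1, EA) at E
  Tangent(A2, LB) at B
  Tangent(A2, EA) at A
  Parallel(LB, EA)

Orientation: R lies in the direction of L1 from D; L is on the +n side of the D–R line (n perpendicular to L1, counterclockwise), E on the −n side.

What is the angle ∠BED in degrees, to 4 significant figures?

83.12°

The slot axis is L1's direction at 6.9°, so u = (cos 6.9°, sin 6.9°) = (0.9928, 0.1201) and n = (−sin 6.9°, cos 6.9°) = (-0.1201, 0.9928). D is at the origin and R lies 64.6 along u from D, so R = 64.6·u = (64.13, 7.761). Tangency of A1 to both parallel lines with radius 3.9 puts L and E at D ± 3.9·n: L = (-0.4685, 3.872), E = (0.4685, -3.872). Equal radii place B and A the same way about R: B = R + 3.9·n = (63.66, 11.63), A = R − 3.9·n = (64.60, 3.889). Then cos ∠BED = EB·ED / (|EB||ED|), giving 83.12°.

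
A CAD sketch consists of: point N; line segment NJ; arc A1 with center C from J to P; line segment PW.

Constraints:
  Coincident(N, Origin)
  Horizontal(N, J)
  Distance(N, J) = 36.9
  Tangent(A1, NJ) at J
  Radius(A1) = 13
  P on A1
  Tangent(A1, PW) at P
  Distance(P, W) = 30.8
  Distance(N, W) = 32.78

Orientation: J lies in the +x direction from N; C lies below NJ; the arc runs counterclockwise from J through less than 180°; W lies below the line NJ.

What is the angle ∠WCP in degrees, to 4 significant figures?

67.12°

N is at the origin; NJ is horizontal with |NJ| = 36.9 and J on the +x side, so J = (36.90, 0.000). The tangent condition forces CJ to be normal to NJ, so C = J + (0, -13) = (36.90, -13.00). Since CP ⟂ PW (tangency), |CW| = √(13.0² + 30.8²) = 33.43 regardless of where P sits on A1. So W lies on both circle(N, 32.78) and circle(C, 33.43); the below-NJ intersection is W = (9.057, -31.50). P is the foot of the tangent from W: P = (26.06, -5.823).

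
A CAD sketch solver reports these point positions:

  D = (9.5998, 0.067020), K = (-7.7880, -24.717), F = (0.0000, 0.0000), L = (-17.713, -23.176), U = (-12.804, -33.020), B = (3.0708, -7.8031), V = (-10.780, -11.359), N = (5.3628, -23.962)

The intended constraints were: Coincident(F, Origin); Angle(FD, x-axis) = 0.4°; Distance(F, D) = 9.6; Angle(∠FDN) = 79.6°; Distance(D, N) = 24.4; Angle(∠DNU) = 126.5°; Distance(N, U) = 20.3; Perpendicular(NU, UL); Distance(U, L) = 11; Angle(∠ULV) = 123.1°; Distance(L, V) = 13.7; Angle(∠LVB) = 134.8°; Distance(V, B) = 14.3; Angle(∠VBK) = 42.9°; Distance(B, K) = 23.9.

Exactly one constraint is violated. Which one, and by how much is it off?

Distance(B, K) = 23.9 — off by 3.80.

F = (0.00, 0.00) ✓; FD at 0.4000° ✓; |FD| = 9.600 ✓; ∠FDN = 79.60° ✓; |DN| = 24.40 ✓; ∠DNU = 126.5° ✓; |NU| = 20.30 ✓; ∠(NU, UL) = 90.00° ✓; |UL| = 11.00 ✓; ∠ULV = 123.1° ✓; |LV| = 13.70 ✓; ∠LVB = 134.8° ✓; |VB| = 14.30 ✓; ∠VBK = 42.90° ✓; |BK| = 20.10 ✗.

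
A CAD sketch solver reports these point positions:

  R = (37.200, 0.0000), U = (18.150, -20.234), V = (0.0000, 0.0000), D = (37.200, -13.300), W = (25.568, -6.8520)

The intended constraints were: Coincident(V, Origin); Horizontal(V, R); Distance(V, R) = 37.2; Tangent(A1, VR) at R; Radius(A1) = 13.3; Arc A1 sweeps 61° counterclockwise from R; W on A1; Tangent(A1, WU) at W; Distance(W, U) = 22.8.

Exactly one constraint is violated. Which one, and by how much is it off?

Distance(W, U) = 22.8 — off by 7.50.

V = (0.00, 0.00) ✓; V.y = 0.00, R.y = 0.00 ✓; |VR| = 37.20 ✓; ∠(DR, RV) = 90.00° ✓; |DR| = 13.30 ✓; bearing(D→W) − bearing(D→R) = 61.00° ✓; |DW| = 13.30 ✓; ∠(DW, WU) = 90.00° ✓; |WU| = 15.30 ✗.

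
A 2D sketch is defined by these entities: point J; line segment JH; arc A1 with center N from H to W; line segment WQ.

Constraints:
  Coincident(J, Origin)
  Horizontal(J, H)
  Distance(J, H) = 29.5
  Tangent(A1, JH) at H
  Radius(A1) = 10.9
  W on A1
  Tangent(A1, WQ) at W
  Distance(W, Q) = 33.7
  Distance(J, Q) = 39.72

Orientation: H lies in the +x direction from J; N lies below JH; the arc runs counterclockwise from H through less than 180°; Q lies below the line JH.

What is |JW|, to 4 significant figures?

20.55

Checks: |NW| = 10.90 ✓; ∠(NW, WQ) = 90.00° ✓; |WQ| = 33.70 ✓; |JQ| = 39.72 ✓.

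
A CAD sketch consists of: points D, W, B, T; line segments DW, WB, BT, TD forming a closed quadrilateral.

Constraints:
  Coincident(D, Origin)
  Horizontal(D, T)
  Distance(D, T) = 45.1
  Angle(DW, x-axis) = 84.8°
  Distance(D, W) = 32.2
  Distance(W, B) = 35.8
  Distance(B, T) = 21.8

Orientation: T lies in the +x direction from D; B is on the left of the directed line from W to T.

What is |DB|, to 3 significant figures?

41.8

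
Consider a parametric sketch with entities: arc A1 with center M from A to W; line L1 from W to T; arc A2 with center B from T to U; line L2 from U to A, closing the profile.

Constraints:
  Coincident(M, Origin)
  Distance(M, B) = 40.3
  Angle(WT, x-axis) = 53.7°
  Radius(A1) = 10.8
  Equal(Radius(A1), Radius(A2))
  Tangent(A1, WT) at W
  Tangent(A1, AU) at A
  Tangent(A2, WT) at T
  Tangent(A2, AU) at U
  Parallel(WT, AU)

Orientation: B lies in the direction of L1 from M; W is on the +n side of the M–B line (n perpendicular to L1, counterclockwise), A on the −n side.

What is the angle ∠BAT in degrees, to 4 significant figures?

13.19°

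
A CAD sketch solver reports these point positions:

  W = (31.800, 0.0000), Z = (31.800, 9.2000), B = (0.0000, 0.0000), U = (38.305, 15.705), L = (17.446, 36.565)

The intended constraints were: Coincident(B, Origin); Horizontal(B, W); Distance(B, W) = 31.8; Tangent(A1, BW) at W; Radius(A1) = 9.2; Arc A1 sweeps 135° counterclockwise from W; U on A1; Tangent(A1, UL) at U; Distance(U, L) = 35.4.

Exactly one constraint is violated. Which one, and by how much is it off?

Distance(U, L) = 35.4 — off by 5.90.

B = (0.00, 0.00) ✓; B.y = 0.00, W.y = 0.00 ✓; |BW| = 31.80 ✓; ∠(ZW, WB) = 90.00° ✓; |ZW| = 9.200 ✓; bearing(Z→U) − bearing(Z→W) = 135.0° ✓; |ZU| = 9.199 ✓; ∠(ZU, UL) = 90.00° ✓; |UL| = 29.50 ✗.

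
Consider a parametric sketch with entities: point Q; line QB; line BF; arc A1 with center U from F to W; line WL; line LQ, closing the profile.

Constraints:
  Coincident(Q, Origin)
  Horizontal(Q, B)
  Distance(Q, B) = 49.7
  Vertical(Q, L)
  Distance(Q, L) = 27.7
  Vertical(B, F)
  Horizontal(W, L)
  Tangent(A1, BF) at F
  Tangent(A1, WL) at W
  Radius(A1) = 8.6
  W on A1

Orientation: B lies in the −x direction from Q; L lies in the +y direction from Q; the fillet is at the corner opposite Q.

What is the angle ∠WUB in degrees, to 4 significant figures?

155.8°

The virtual corner opposite Q is at (-49.70, 27.70). A1 meets BF tangentially, so UF is at right angles to BF and A1 meets WL tangentially, so UW is at right angles to WL, with radius 8.6, so the center U sits 8.6 in from both sides at U = (-41.10, 19.10). That places the tangent points at F = (-49.70, 19.10) on BF and W = (-41.10, 27.70) on WL. Then cos ∠WUB = UW·UB / (|UW||UB|), giving 155.8°.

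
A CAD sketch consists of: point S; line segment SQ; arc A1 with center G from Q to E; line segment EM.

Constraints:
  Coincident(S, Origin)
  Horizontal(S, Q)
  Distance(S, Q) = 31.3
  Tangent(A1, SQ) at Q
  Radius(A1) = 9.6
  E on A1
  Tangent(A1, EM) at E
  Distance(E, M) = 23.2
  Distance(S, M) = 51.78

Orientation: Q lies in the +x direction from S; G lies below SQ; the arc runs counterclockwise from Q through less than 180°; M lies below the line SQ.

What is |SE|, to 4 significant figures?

28.99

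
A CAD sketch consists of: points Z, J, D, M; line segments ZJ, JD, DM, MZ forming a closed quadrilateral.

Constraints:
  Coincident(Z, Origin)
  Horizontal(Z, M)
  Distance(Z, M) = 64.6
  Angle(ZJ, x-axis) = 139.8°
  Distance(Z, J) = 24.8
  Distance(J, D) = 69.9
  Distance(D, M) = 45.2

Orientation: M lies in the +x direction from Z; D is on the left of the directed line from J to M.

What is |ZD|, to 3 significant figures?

62.0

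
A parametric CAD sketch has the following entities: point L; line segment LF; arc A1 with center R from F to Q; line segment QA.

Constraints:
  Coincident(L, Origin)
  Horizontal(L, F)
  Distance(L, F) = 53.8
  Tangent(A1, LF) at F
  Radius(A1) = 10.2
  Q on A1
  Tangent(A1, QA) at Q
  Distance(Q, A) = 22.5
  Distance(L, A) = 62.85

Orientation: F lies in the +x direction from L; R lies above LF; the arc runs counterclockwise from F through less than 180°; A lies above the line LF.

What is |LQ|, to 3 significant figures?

64.6

Checks: ∠(RF, FL) = 90.00° ✓; |RF| = 10.20 ✓; |RQ| = 10.20 ✓; ∠(RQ, QA) = 90.00° ✓; |QA| = 22.50 ✓; |LA| = 62.85 ✓.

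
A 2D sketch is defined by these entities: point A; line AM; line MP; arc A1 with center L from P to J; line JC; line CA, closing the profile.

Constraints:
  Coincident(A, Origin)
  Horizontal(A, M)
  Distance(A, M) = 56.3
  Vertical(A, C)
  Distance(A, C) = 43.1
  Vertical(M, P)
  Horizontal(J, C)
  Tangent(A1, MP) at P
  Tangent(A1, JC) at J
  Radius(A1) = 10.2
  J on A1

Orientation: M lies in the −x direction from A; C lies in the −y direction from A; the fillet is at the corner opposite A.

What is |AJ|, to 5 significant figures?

63.110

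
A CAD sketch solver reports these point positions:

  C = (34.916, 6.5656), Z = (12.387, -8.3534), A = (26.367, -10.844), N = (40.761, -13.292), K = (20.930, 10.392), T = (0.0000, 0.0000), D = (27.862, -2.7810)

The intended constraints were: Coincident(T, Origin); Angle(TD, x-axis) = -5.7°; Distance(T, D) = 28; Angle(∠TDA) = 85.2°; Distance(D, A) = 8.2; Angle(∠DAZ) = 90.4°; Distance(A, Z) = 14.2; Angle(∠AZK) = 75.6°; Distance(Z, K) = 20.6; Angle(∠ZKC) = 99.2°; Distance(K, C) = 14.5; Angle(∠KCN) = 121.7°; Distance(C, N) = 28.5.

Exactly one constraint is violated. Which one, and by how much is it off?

Distance(C, N) = 28.5 — off by 7.80.

T = (0.00, 0.00) ✓; TD at -5.700° ✓; |TD| = 28.00 ✓; ∠TDA = 85.20° ✓; |DA| = 8.200 ✓; ∠DAZ = 90.40° ✓; |AZ| = 14.20 ✓; ∠AZK = 75.60° ✓; |ZK| = 20.60 ✓; ∠ZKC = 99.20° ✓; |KC| = 14.50 ✓; ∠KCN = 121.7° ✓; |CN| = 20.70 ✗.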